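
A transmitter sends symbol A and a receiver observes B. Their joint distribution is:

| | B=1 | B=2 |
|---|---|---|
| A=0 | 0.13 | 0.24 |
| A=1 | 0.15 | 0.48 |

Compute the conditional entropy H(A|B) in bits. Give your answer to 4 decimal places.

0.9401 bits

Marginals: p(A) = (0.3700, 0.6300), p(B) = (0.2800, 0.7200).
H(A|B) = Σ p(B) · H(A|B=·).
  B=1: p=0.2800, H(A|B=1) = 0.9963
  B=2: p=0.7200, H(A|B=2) = 0.9183
Weighted sum = 0.9401 bits.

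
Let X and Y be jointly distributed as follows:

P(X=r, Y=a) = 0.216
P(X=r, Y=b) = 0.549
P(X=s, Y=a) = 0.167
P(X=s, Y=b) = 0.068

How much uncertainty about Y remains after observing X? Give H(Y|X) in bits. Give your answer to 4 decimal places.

Marginals: p(X) = (0.7650, 0.2350), p(Y) = (0.3830, 0.6170).
H(Y|X) = Σ p(X) · H(Y|X=·).
  X=r: p=0.7650, H(Y|X=r) = 0.8586
  X=s: p=0.2350, H(Y|X=s) = 0.8679
Weighted sum = 0.8608 bits.

0.8608 bits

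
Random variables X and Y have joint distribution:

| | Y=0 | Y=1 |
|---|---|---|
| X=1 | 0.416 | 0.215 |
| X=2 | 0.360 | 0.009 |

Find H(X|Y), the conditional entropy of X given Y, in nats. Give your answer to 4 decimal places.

Chain rule: H(X|Y) = H(X,Y) − H(Y).
Marginals: p(X) = (0.6310, 0.3690), p(Y) = (0.7760, 0.2240).
H(X,Y) = 1.1055 nats; H(Y) = 0.5319 nats.
H(X|Y) = 1.1055 − 0.5319 = 0.5736 nats.

0.5736 nats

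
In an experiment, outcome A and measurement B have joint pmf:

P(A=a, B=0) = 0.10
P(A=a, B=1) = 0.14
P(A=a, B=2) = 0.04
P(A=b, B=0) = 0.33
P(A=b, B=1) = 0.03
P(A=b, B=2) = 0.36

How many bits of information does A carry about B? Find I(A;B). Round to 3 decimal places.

0.217 bits

Marginals: p(A) = (0.2800, 0.7200), p(B) = (0.4300, 0.1700, 0.4000).
I(A;B) = H(A) + H(B) − H(A,B).
H(A) = 0.8555, H(B) = 1.4869, H(A,B) = 2.1253.
I(A;B) = 0.8555 + 1.4869 − 2.1253 = 0.217 bits.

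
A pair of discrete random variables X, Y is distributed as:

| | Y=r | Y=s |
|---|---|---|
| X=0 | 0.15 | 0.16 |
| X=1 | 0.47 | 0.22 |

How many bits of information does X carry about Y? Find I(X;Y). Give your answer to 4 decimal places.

0.0251 bits

Marginals: p(X) = (0.3100, 0.6900), p(Y) = (0.6200, 0.3800).
I(X;Y) = Σ p(x,y)·log₂[p(x,y)/(p(x)p(y))].
  (0,r): 0.15·log₂(0.7804) = -0.05365
  (0,s): 0.16·log₂(1.3582) = 0.07068
  (1,r): 0.47·log₂(1.0986) = 0.06379
  (1,s): 0.22·log₂(0.8391) = -0.05570
Sum = 0.0251 bits.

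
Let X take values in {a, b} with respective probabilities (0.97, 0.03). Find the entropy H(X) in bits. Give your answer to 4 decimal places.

H(X) = −Σ p·log₂ p.
  −(0.97)·log₂(0.97) = 0.04263
  −(0.03)·log₂(0.03) = 0.15177
Sum: 0.04263 + 0.15177 = 0.1944 bits.

0.1944 bits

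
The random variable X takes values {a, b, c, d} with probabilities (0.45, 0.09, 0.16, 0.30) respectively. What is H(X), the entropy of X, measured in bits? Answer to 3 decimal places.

H(X) = −Σ p·log₂ p.
  −(0.45)·log₂(0.45) = 0.5184
  −(0.09)·log₂(0.09) = 0.3127
  −(0.16)·log₂(0.16) = 0.4230
  −(0.30)·log₂(0.30) = 0.5211
Sum: 0.5184 + 0.3127 + 0.4230 + 0.5211 = 1.775 bits.

1.775 bits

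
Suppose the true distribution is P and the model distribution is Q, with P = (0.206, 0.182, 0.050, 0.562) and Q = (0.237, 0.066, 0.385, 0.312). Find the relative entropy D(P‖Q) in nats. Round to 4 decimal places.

0.3844 nats

D(P‖Q) = Σ p·ln(p/q).
  0.206·ln(0.206/0.237) = -0.02888
  0.182·ln(0.182/0.066) = 0.18461
  0.050·ln(0.050/0.385) = -0.10206
  0.562·ln(0.562/0.312) = 0.33074
D(P‖Q) = 0.3844 nats.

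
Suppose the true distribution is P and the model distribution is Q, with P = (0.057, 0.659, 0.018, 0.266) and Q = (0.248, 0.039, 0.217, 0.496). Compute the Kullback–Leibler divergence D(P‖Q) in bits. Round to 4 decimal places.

2.2632 bits

D(P‖Q) = Σ p·log₂(p/q).
  0.057·log₂(0.057/0.248) = -0.12091
  0.659·log₂(0.659/0.039) = 2.68788
  0.018·log₂(0.018/0.217) = -0.06465
  0.266·log₂(0.266/0.496) = -0.23911
D(P‖Q) = 2.2632 bits.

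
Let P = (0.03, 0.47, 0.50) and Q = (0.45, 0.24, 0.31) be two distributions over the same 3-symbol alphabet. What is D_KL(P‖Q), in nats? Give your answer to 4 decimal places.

D(P‖Q) = Σ p·ln(p/q).
  0.03·ln(0.03/0.45) = -0.08124
  0.47·ln(0.47/0.24) = 0.31588
  0.50·ln(0.50/0.31) = 0.23902
D(P‖Q) = 0.4737 nats.

0.4737 nats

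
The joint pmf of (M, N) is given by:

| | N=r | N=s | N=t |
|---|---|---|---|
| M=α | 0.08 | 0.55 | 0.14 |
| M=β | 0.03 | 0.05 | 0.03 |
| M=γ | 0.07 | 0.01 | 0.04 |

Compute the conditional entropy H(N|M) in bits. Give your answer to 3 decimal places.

Marginals: p(M) = (0.7700, 0.1100, 0.1200), p(N) = (0.1800, 0.6100, 0.2100).
H(N|M) = Σ p(M) · H(N|M=·).
  M=α: p=0.7700, H(N|M=α) = 1.1333
  M=β: p=0.1100, H(N|M=β) = 1.5395
  M=γ: p=0.1200, H(N|M=γ) = 1.2807
Weighted sum = 1.196 bits.

1.196 bits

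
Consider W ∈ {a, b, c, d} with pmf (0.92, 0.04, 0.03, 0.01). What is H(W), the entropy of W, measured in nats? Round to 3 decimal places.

0.357 nats

H(W) = −Σ p·ln p.
  −(0.92)·ln(0.92) = 0.0767
  −(0.04)·ln(0.04) = 0.1288
  −(0.03)·ln(0.03) = 0.1052
  −(0.01)·ln(0.01) = 0.0461
Sum: 0.0767 + 0.1288 + 0.1052 + 0.0461 = 0.357 nats.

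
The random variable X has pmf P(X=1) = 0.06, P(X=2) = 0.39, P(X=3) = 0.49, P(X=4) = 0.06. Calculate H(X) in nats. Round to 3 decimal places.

1.054 nats

H(X) = −Σ p·ln p.
  −(0.06)·ln(0.06) = 0.1688
  −(0.39)·ln(0.39) = 0.3672
  −(0.49)·ln(0.49) = 0.3495
  −(0.06)·ln(0.06) = 0.1688
Sum: 0.1688 + 0.3672 + 0.3495 + 0.1688 = 1.054 nats.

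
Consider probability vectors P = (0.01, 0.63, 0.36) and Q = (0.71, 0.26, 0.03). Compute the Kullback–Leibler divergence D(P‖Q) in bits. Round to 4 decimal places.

D(P‖Q) = Σ p·log₂(p/q).
  0.01·log₂(0.01/0.71) = -0.06150
  0.63·log₂(0.63/0.26) = 0.80441
  0.36·log₂(0.36/0.03) = 1.29059
D(P‖Q) = 2.0335 bits.

2.0335 bits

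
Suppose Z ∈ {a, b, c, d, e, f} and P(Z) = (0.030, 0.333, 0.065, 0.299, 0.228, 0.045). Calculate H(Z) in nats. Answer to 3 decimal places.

1.487 nats

H(Z) = −Σ p·ln p.
  −(0.030)·ln(0.030) = 0.1052
  −(0.333)·ln(0.333) = 0.3662
  −(0.065)·ln(0.065) = 0.1777
  −(0.299)·ln(0.299) = 0.3610
  −(0.228)·ln(0.228) = 0.3371
  −(0.045)·ln(0.045) = 0.1395
Sum: 0.1052 + 0.3662 + 0.1777 + 0.3610 + 0.3371 + 0.1395 = 1.487 nats.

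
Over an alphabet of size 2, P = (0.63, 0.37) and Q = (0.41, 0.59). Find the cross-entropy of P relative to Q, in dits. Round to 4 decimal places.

H(P,Q) = −Σ p·log₁₀ q.
  −0.63·log₁₀(0.41) = 0.24395
  −0.37·log₁₀(0.59) = 0.08478
H(P,Q) = 0.3287 dits.

0.3287 dits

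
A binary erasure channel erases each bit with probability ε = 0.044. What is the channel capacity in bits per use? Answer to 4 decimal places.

Binary erasure channel: capacity C = 1 − ε.
C = 1 − 0.044 = 0.9560 bits per channel use.

0.9560 bits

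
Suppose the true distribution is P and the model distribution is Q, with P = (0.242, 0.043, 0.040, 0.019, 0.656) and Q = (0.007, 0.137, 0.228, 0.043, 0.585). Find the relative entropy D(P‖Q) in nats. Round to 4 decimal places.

0.7976 nats

D(P‖Q) = Σ p·ln(p/q).
  0.242·ln(0.242/0.007) = 0.85741
  0.043·ln(0.043/0.137) = -0.04983
  0.040·ln(0.040/0.228) = -0.06962
  0.019·ln(0.019/0.043) = -0.01552
  0.656·ln(0.656/0.585) = 0.07514
D(P‖Q) = 0.7976 nats.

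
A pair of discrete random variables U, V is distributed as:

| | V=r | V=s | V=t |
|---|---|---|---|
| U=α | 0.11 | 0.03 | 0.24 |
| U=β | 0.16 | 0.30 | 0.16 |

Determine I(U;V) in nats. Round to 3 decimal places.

0.112 nats

Marginals: p(U) = (0.3800, 0.6200), p(V) = (0.2700, 0.3300, 0.4000).
I(U;V) = H(U) + H(V) − H(U,V).
H(U) = 0.6641, H(V) = 1.0859, H(U,V) = 1.6381.
I(U;V) = 0.6641 + 1.0859 − 1.6381 = 0.112 nats.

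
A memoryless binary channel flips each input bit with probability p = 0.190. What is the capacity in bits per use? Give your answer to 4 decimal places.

Binary symmetric channel: C = 1 − h₂(ε) where h₂ is the binary entropy function.
h₂(0.190) = −0.190·log₂0.190 − 0.810·log₂0.810 = 0.7015.
C = 1 − 0.7015 = 0.2985 bits per channel use.

0.2985 bits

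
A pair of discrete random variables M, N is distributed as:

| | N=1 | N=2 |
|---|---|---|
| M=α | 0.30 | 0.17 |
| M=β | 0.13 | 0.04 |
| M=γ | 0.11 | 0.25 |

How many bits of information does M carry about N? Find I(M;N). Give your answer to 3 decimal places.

0.098 bits

Marginals: p(M) = (0.4700, 0.1700, 0.3600), p(N) = (0.5400, 0.4600).
I(M;N) = H(M) + H(N) − H(M,N).
H(M) = 1.4772, H(N) = 0.9954, H(M,N) = 2.3744.
I(M;N) = 1.4772 + 0.9954 − 2.3744 = 0.098 bits.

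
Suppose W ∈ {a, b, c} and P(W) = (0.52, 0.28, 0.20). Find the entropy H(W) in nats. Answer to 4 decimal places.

H(W) = −Σ p·ln p.
  −(0.52)·ln(0.52) = 0.34004
  −(0.28)·ln(0.28) = 0.35643
  −(0.20)·ln(0.20) = 0.32189
Sum: 0.34004 + 0.35643 + 0.32189 = 1.0184 nats.

1.0184 nats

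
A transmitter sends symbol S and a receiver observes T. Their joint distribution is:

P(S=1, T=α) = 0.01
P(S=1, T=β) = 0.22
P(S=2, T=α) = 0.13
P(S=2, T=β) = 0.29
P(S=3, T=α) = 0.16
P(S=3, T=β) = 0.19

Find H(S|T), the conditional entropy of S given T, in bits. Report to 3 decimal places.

Chain rule: H(S|T) = H(S,T) − H(T).
Marginals: p(S) = (0.2300, 0.4200, 0.3500), p(T) = (0.3000, 0.7000).
H(S,T) = 2.3258 bits; H(T) = 0.8813 bits.
H(S|T) = 2.3258 − 0.8813 = 1.445 bits.

1.445 bits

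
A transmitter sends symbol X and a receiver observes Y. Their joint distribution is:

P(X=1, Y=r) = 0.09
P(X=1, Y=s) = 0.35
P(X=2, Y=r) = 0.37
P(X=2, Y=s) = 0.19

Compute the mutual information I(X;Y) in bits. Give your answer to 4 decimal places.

0.1563 bits

Marginals: p(X) = (0.4400, 0.5600), p(Y) = (0.4600, 0.5400).
I(X;Y) = H(X) + H(Y) − H(X,Y).
H(X) = 0.9896, H(Y) = 0.9954, H(X,Y) = 1.8287.
I(X;Y) = 0.9896 + 0.9954 − 1.8287 = 0.1563 bits.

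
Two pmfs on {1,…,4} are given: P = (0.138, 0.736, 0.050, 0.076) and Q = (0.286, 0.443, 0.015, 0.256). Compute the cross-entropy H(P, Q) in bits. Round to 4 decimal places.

1.5661 bits

H(P,Q) = −Σ p·log₂ q.
  −0.138·log₂(0.286) = 0.24922
  −0.736·log₂(0.443) = 0.86452
  −0.050·log₂(0.015) = 0.30294
  −0.076·log₂(0.256) = 0.14940
H(P,Q) = 1.5661 bits.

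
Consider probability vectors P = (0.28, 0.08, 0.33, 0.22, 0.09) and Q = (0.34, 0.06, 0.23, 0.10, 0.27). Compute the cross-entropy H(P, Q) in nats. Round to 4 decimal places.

H(P,Q) = −Σ p·ln q.
  −0.28·ln(0.34) = 0.30207
  −0.08·ln(0.06) = 0.22507
  −0.33·ln(0.23) = 0.48499
  −0.22·ln(0.10) = 0.50657
  −0.09·ln(0.27) = 0.11784
H(P,Q) = 1.6365 nats.

1.6365 nats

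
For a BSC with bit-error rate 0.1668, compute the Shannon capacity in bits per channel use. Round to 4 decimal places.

Binary symmetric channel: C = 1 − h₂(ε) where h₂ is the binary entropy function.
h₂(0.1668) = −0.1668·log₂0.1668 − 0.8332·log₂0.8332 = 0.6503.
C = 1 − 0.6503 = 0.3497 bits per channel use.

0.3497 bits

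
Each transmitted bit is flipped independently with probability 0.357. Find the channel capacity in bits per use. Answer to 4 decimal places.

0.0598 bits

Binary symmetric channel: C = 1 − h₂(ε) where h₂ is the binary entropy function.
h₂(0.357) = −0.357·log₂0.357 − 0.643·log₂0.643 = 0.9402.
C = 1 − 0.9402 = 0.0598 bits per channel use.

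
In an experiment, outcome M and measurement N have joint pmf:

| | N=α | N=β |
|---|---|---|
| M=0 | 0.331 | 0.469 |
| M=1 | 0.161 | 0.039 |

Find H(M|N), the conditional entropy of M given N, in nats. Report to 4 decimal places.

Marginals: p(M) = (0.8000, 0.2000), p(N) = (0.4920, 0.5080).
H(M|N) = Σ p(N) · H(M|N=·).
  N=α: p=0.4920, H(M|N=α) = 0.6322
  N=β: p=0.5080, H(M|N=β) = 0.2708
Weighted sum = 0.4486 nats.

0.4486 nats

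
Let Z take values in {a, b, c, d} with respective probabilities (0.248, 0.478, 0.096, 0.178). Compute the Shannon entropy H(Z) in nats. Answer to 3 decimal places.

H(Z) = −Σ p·ln p.
  −(0.248)·ln(0.248) = 0.3458
  −(0.478)·ln(0.478) = 0.3528
  −(0.096)·ln(0.096) = 0.2250
  −(0.178)·ln(0.178) = 0.3072
Sum: 0.3458 + 0.3528 + 0.2250 + 0.3072 = 1.231 nats.

1.231 nats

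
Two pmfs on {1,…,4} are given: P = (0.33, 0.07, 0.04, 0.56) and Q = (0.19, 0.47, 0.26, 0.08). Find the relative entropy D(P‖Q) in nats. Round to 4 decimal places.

D(P‖Q) = Σ p·ln(p/q).
  0.33·ln(0.33/0.19) = 0.18218
  0.07·ln(0.07/0.47) = -0.13330
  0.04·ln(0.04/0.26) = -0.07487
  0.56·ln(0.56/0.08) = 1.08971
D(P‖Q) = 1.0637 nats.

1.0637 nats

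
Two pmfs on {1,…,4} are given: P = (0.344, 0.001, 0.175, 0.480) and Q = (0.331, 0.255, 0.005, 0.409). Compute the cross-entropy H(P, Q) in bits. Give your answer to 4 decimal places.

2.5075 bits

H(P,Q) = −Σ p·log₂ q.
  −0.344·log₂(0.331) = 0.54871
  −0.001·log₂(0.255) = 0.00197
  −0.175·log₂(0.005) = 1.33767
  −0.480·log₂(0.409) = 0.61912
H(P,Q) = 2.5075 bits.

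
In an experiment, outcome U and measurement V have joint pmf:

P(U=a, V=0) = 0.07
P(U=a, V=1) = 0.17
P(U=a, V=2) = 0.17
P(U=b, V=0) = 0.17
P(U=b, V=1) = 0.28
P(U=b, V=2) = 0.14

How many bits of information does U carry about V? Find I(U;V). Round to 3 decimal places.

0.029 bits

Marginals: p(U) = (0.4100, 0.5900), p(V) = (0.2400, 0.4500, 0.3100).
I(U;V) = Σ p(x,y)·log₂[p(x,y)/(p(x)p(y))].
  (a,0): 0.07·log₂(0.7114) = -0.0344
  (a,1): 0.17·log₂(0.9214) = -0.0201
  (a,2): 0.17·log₂(1.3375) = 0.0713
  (b,0): 0.17·log₂(1.2006) = 0.0448
  (b,1): 0.28·log₂(1.0546) = 0.0215
  (b,2): 0.14·log₂(0.7654) = -0.0540
Sum = 0.029 bits.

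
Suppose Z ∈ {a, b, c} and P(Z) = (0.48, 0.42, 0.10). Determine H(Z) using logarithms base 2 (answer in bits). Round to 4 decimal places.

1.3661 bits

H(Z) = −Σ p·log₂ p.
  −(0.48)·log₂(0.48) = 0.50827
  −(0.42)·log₂(0.42) = 0.52565
  −(0.10)·log₂(0.10) = 0.33219
Sum: 0.50827 + 0.52565 + 0.33219 = 1.3661 bits.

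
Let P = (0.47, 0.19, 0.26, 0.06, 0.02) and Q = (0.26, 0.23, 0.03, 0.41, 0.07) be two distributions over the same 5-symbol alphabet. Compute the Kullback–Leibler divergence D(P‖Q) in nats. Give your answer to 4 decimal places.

D(P‖Q) = Σ p·ln(p/q).
  0.47·ln(0.47/0.26) = 0.27826
  0.19·ln(0.19/0.23) = -0.03630
  0.26·ln(0.26/0.03) = 0.56147
  0.06·ln(0.06/0.41) = -0.11531
  0.02·ln(0.02/0.07) = -0.02506
D(P‖Q) = 0.6631 nats.

0.6631 nats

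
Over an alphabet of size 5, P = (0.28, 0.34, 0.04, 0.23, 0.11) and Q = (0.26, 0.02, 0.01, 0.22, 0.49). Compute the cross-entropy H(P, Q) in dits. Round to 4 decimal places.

1.0068 dits

H(P,Q) = −Σ p·log₁₀ q.
  −0.28·log₁₀(0.26) = 0.16381
  −0.34·log₁₀(0.02) = 0.57765
  −0.04·log₁₀(0.01) = 0.08000
  −0.23·log₁₀(0.22) = 0.15124
  −0.11·log₁₀(0.49) = 0.03408
H(P,Q) = 1.0068 dits.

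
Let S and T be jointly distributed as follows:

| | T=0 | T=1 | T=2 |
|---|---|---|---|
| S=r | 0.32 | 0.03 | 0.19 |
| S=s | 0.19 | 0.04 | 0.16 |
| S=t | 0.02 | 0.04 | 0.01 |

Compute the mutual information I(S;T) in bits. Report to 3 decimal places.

Marginals: p(S) = (0.5400, 0.3900, 0.0700), p(T) = (0.5300, 0.1100, 0.3600).
I(S;T) = Σ p(x,y)·log₂[p(x,y)/(p(x)p(y))].
  (r,0): 0.32·log₂(1.1181) = 0.0515
  (r,1): 0.03·log₂(0.5051) = -0.0296
  (r,2): 0.19·log₂(0.9774) = -0.0063
  (s,0): 0.19·log₂(0.9192) = -0.0231
  (s,1): 0.04·log₂(0.9324) = -0.0040
  (s,2): 0.16·log₂(1.1396) = 0.0302
  (t,0): 0.02·log₂(0.5391) = -0.0178
  (t,1): 0.04·log₂(5.1948) = 0.0951
  (t,2): 0.01·log₂(0.3968) = -0.0133
Sum = 0.083 bits.

0.083 bits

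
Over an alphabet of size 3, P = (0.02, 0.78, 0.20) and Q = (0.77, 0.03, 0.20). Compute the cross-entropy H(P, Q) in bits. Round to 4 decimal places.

4.4179 bits

H(P,Q) = −Σ p·log₂ q.
  −0.02·log₂(0.77) = 0.00754
  −0.78·log₂(0.03) = 3.94594
  −0.20·log₂(0.20) = 0.46439
H(P,Q) = 4.4179 bits.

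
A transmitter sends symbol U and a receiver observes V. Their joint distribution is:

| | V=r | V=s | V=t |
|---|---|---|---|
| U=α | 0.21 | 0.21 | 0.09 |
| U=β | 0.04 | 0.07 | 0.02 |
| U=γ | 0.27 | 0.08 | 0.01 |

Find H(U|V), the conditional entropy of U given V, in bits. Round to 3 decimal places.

Chain rule: H(U|V) = H(U,V) − H(V).
Marginals: p(U) = (0.5100, 0.1300, 0.3600), p(V) = (0.5200, 0.3600, 0.1200).
H(U,V) = 2.6935 bits; H(V) = 1.3883 bits.
H(U|V) = 2.6935 − 1.3883 = 1.305 bits.

1.305 bits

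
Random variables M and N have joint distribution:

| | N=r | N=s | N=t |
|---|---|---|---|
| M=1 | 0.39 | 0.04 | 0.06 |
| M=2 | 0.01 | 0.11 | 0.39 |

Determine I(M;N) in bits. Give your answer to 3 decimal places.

Marginals: p(M) = (0.4900, 0.5100), p(N) = (0.4000, 0.1500, 0.4500).
I(M;N) = H(M) + H(N) − H(M,N).
H(M) = 0.9997, H(N) = 1.4577, H(M,N) = 1.9056.
I(M;N) = 0.9997 + 1.4577 − 1.9056 = 0.552 bits.

0.552 bits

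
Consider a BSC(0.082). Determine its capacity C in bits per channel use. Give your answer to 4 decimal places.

0.5908 bits

Binary symmetric channel: C = 1 − h₂(ε) where h₂ is the binary entropy function.
h₂(0.082) = −0.082·log₂0.082 − 0.918·log₂0.918 = 0.4092.
C = 1 − 0.4092 = 0.5908 bits per channel use.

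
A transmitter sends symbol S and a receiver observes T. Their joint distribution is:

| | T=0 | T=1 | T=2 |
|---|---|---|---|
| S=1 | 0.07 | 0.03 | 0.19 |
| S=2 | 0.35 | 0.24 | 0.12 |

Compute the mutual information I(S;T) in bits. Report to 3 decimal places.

Marginals: p(S) = (0.2900, 0.7100), p(T) = (0.4200, 0.2700, 0.3100).
I(S;T) = Σ p(x,y)·log₂[p(x,y)/(p(x)p(y))].
  (1,0): 0.07·log₂(0.5747) = -0.0559
  (1,1): 0.03·log₂(0.3831) = -0.0415
  (1,2): 0.19·log₂(2.1135) = 0.2051
  (2,0): 0.35·log₂(1.1737) = 0.0809
  (2,1): 0.24·log₂(1.2520) = 0.0778
  (2,2): 0.12·log₂(0.5452) = -0.1050
Sum = 0.161 bits.

0.161 bits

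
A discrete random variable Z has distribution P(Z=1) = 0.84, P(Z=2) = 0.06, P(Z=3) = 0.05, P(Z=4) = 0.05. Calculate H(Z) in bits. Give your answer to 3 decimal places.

H(Z) = −Σ p·log₂ p.
  −(0.84)·log₂(0.84) = 0.2113
  −(0.06)·log₂(0.06) = 0.2435
  −(0.05)·log₂(0.05) = 0.2161
  −(0.05)·log₂(0.05) = 0.2161
Sum: 0.2113 + 0.2435 + 0.2161 + 0.2161 = 0.887 bits.

0.887 bits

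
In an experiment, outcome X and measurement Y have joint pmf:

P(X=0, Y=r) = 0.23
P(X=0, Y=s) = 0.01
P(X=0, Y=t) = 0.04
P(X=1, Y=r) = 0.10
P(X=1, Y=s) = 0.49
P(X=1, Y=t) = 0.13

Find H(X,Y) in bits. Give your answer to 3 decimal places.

1.959 bits

H(X,Y) = −Σ p(x,y)·log₂ p(x,y) over all 6 cells.
  cell (0,r): −0.23·log₂0.23 = 0.4877
  cell (0,s): −0.01·log₂0.01 = 0.0664
  cell (0,t): −0.04·log₂0.04 = 0.1858
  cell (1,r): −0.10·log₂0.10 = 0.3322
  cell (1,s): −0.49·log₂0.49 = 0.5043
  cell (1,t): −0.13·log₂0.13 = 0.3826
Sum = 1.959 bits.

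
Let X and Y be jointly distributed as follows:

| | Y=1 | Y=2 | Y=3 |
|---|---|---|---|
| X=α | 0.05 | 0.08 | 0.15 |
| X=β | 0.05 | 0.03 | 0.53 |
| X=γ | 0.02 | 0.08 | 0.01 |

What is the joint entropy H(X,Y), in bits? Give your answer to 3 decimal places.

2.242 bits

H(X,Y) = −Σ p(x,y)·log₂ p(x,y) over all 9 cells.
  cell (α,1): −0.05·log₂0.05 = 0.2161
  cell (α,2): −0.08·log₂0.08 = 0.2915
  cell (α,3): −0.15·log₂0.15 = 0.4105
  cell (β,1): −0.05·log₂0.05 = 0.2161
  cell (β,2): −0.03·log₂0.03 = 0.1518
  cell (β,3): −0.53·log₂0.53 = 0.4854
  cell (γ,1): −0.02·log₂0.02 = 0.1129
  cell (γ,2): −0.08·log₂0.08 = 0.2915
  cell (γ,3): −0.01·log₂0.01 = 0.0664
Sum = 2.242 bits.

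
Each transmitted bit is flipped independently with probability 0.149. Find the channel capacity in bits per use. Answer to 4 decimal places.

0.3927 bits

Binary symmetric channel: C = 1 − h₂(ε) where h₂ is the binary entropy function.
h₂(0.149) = −0.149·log₂0.149 − 0.851·log₂0.851 = 0.6073.
C = 1 − 0.6073 = 0.3927 bits per channel use.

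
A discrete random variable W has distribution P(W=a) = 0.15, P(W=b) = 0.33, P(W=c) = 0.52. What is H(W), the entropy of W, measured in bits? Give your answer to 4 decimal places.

1.4289 bits

H(W) = −Σ p·log₂ p.
  −(0.15)·log₂(0.15) = 0.41054
  −(0.33)·log₂(0.33) = 0.52782
  −(0.52)·log₂(0.52) = 0.49058
Sum: 0.41054 + 0.52782 + 0.49058 = 1.4289 bits.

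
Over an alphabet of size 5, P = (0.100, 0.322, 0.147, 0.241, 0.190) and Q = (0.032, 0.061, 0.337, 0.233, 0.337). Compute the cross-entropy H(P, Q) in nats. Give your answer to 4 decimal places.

1.9624 nats

H(P,Q) = −Σ p·ln q.
  −0.100·ln(0.032) = 0.34420
  −0.322·ln(0.061) = 0.90060
  −0.147·ln(0.337) = 0.15989
  −0.241·ln(0.233) = 0.35107
  −0.190·ln(0.337) = 0.20666
H(P,Q) = 1.9624 nats.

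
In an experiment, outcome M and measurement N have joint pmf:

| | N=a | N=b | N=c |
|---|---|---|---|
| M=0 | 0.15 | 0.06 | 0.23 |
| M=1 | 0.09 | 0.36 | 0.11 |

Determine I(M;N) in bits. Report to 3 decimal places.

0.203 bits

Marginals: p(M) = (0.4400, 0.5600), p(N) = (0.2400, 0.4200, 0.3400).
I(M;N) = H(M) + H(N) − H(M,N).
H(M) = 0.9896, H(N) = 1.5490, H(M,N) = 2.3353.
I(M;N) = 0.9896 + 1.5490 − 2.3353 = 0.203 bits.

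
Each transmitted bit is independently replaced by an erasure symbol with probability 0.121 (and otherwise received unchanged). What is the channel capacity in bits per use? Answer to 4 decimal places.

Binary erasure channel: capacity C = 1 − ε.
C = 1 − 0.121 = 0.8790 bits per channel use.

0.8790 bits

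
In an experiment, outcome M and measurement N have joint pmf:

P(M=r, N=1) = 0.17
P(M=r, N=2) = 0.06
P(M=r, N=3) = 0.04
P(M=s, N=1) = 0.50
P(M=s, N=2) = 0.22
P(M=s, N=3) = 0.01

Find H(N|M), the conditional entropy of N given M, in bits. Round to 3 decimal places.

1.069 bits

Chain rule: H(N|M) = H(M,N) − H(M).
Marginals: p(M) = (0.2700, 0.7300), p(N) = (0.6700, 0.2800, 0.0500).
H(M,N) = 1.9109 bits; H(M) = 0.8415 bits.
H(N|M) = 1.9109 − 0.8415 = 1.069 bits.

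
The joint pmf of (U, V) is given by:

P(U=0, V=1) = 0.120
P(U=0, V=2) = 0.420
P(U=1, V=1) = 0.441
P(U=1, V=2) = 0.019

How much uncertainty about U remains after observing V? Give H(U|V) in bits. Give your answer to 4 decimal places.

Marginals: p(U) = (0.5400, 0.4600), p(V) = (0.5610, 0.4390).
H(U|V) = Σ p(V) · H(U|V=·).
  V=1: p=0.5610, H(U|V=1) = 0.7489
  V=2: p=0.4390, H(U|V=2) = 0.2571
Weighted sum = 0.5330 bits.

0.5330 bits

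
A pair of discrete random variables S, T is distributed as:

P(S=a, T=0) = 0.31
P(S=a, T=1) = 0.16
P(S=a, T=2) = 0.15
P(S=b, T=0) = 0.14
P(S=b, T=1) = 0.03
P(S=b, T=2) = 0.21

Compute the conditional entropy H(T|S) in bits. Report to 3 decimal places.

1.421 bits

Chain rule: H(T|S) = H(S,T) − H(S).
Marginals: p(S) = (0.6200, 0.3800), p(T) = (0.4500, 0.1900, 0.3600).
H(S,T) = 2.3791 bits; H(S) = 0.9580 bits.
H(T|S) = 2.3791 − 0.9580 = 1.421 bits.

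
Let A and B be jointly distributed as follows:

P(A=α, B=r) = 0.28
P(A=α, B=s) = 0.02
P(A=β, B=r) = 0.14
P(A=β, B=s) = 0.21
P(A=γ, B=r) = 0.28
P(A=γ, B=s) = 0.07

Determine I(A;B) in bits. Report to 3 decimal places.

0.183 bits

Marginals: p(A) = (0.3000, 0.3500, 0.3500), p(B) = (0.7000, 0.3000).
I(A;B) = H(A) + H(B) − H(A,B).
H(A) = 1.5813, H(B) = 0.8813, H(A,B) = 2.2798.
I(A;B) = 1.5813 + 0.8813 − 2.2798 = 0.183 bits.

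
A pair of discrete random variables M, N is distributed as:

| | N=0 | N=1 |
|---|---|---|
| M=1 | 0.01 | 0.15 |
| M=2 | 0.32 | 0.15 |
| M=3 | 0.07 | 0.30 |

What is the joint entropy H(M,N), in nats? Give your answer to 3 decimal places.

H(M,N) = −Σ p(x,y)·ln p(x,y) over all 6 cells.
  cell (1,0): −0.01·ln0.01 = 0.0461
  cell (1,1): −0.15·ln0.15 = 0.2846
  cell (2,0): −0.32·ln0.32 = 0.3646
  cell (2,1): −0.15·ln0.15 = 0.2846
  cell (3,0): −0.07·ln0.07 = 0.1861
  cell (3,1): −0.30·ln0.30 = 0.3612
Sum = 1.527 nats.

1.527 nats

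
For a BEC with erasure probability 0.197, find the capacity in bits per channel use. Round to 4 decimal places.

Binary erasure channel: capacity C = 1 − ε.
C = 1 − 0.197 = 0.8030 bits per channel use.

0.8030 bits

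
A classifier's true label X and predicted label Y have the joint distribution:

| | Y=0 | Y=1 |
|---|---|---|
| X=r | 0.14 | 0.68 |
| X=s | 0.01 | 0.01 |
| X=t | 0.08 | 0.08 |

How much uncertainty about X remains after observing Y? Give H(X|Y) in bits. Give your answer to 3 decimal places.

Marginals: p(X) = (0.8200, 0.0200, 0.1600), p(Y) = (0.2300, 0.7700).
H(X|Y) = Σ p(Y) · H(X|Y=·).
  Y=0: p=0.2300, H(X|Y=0) = 1.1626
  Y=1: p=0.7700, H(X|Y=1) = 0.5792
Weighted sum = 0.713 bits.

0.713 bits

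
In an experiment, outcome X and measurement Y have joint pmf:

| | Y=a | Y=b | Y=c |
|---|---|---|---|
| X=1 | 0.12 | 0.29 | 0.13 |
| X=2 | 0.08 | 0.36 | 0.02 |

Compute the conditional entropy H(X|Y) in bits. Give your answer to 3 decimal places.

Chain rule: H(X|Y) = H(X,Y) − H(Y).
Marginals: p(X) = (0.5400, 0.4600), p(Y) = (0.2000, 0.6500, 0.1500).
H(X,Y) = 2.2026 bits; H(Y) = 1.2789 bits.
H(X|Y) = 2.2026 − 1.2789 = 0.924 bits.

0.924 bits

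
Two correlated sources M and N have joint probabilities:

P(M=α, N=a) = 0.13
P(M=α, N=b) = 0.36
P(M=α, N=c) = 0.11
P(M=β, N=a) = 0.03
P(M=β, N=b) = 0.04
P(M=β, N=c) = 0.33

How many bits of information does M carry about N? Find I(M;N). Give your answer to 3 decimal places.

0.315 bits

Marginals: p(M) = (0.6000, 0.4000), p(N) = (0.1600, 0.4000, 0.4400).
I(M;N) = H(M) + H(N) − H(M,N).
H(M) = 0.9710, H(N) = 1.4729, H(M,N) = 2.1289.
I(M;N) = 0.9710 + 1.4729 − 2.1289 = 0.315 bits.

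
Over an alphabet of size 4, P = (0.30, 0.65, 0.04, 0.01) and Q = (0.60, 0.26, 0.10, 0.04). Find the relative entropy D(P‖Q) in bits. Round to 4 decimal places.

D(P‖Q) = Σ p·log₂(p/q).
  0.30·log₂(0.30/0.60) = -0.30000
  0.65·log₂(0.65/0.26) = 0.85925
  0.04·log₂(0.04/0.10) = -0.05288
  0.01·log₂(0.01/0.04) = -0.02000
D(P‖Q) = 0.4864 bits.

0.4864 bits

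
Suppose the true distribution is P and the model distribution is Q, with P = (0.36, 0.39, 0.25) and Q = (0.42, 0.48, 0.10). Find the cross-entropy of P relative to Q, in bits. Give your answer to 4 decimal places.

H(P,Q) = −Σ p·log₂ q.
  −0.36·log₂(0.42) = 0.45055
  −0.39·log₂(0.48) = 0.41297
  −0.25·log₂(0.10) = 0.83048
H(P,Q) = 1.6940 bits.

1.6940 bits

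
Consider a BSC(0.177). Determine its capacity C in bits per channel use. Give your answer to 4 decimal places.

Binary symmetric channel: C = 1 − h₂(ε) where h₂ is the binary entropy function.
h₂(0.177) = −0.177·log₂0.177 − 0.823·log₂0.823 = 0.6735.
C = 1 − 0.6735 = 0.3265 bits per channel use.

0.3265 bits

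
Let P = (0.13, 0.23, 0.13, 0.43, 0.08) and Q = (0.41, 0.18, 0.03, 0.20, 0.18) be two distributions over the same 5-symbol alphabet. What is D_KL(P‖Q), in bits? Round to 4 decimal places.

0.5222 bits

D(P‖Q) = Σ p·log₂(p/q).
  0.13·log₂(0.13/0.41) = -0.21542
  0.23·log₂(0.23/0.18) = 0.08134
  0.13·log₂(0.13/0.03) = 0.27501
  0.43·log₂(0.43/0.20) = 0.47486
  0.08·log₂(0.08/0.18) = -0.09359
D(P‖Q) = 0.5222 bits.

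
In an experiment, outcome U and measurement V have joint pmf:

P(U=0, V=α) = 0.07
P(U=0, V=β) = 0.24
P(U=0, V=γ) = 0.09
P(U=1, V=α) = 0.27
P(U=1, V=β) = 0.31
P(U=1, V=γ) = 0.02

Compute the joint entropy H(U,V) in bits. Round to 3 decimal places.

H(U,V) = −Σ p(x,y)·log₂ p(x,y) over all 6 cells.
  cell (0,α): −0.07·log₂0.07 = 0.2686
  cell (0,β): −0.24·log₂0.24 = 0.4941
  cell (0,γ): −0.09·log₂0.09 = 0.3127
  cell (1,α): −0.27·log₂0.27 = 0.5100
  cell (1,β): −0.31·log₂0.31 = 0.5238
  cell (1,γ): −0.02·log₂0.02 = 0.1129
Sum = 2.222 bits.

2.222 bits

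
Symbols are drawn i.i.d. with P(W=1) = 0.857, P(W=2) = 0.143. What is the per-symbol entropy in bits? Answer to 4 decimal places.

0.5920 bits

H(W) = −Σ p·log₂ p.
  −(0.857)·log₂(0.857) = 0.19080
  −(0.143)·log₂(0.143) = 0.40125
Sum: 0.19080 + 0.40125 = 0.5920 bits.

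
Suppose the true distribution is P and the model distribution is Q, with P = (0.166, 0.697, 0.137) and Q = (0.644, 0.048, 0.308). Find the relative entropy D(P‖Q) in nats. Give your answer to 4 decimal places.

1.5288 nats

D(P‖Q) = Σ p·ln(p/q).
  0.166·ln(0.166/0.644) = -0.22505
  0.697·ln(0.697/0.048) = 1.86488
  0.137·ln(0.137/0.308) = -0.11099
D(P‖Q) = 1.5288 nats.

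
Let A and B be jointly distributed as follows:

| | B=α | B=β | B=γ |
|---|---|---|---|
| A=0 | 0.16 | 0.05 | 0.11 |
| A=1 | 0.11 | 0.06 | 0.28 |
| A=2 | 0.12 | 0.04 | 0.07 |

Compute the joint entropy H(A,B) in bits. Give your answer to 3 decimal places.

2.919 bits

H(A,B) = −Σ p(x,y)·log₂ p(x,y) over all 9 cells.
  cell (0,α): −0.16·log₂0.16 = 0.4230
  cell (0,β): −0.05·log₂0.05 = 0.2161
  cell (0,γ): −0.11·log₂0.11 = 0.3503
  cell (1,α): −0.11·log₂0.11 = 0.3503
  cell (1,β): −0.06·log₂0.06 = 0.2435
  cell (1,γ): −0.28·log₂0.28 = 0.5142
  cell (2,α): −0.12·log₂0.12 = 0.3671
  cell (2,β): −0.04·log₂0.04 = 0.1858
  cell (2,γ): −0.07·log₂0.07 = 0.2686
Sum = 2.919 bits.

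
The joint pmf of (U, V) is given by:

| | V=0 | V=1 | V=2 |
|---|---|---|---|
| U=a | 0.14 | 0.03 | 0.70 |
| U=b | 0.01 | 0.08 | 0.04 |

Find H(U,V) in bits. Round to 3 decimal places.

1.453 bits

H(U,V) = −Σ p(x,y)·log₂ p(x,y) over all 6 cells.
  cell (a,0): −0.14·log₂0.14 = 0.3971
  cell (a,1): −0.03·log₂0.03 = 0.1518
  cell (a,2): −0.70·log₂0.70 = 0.3602
  cell (b,0): −0.01·log₂0.01 = 0.0664
  cell (b,1): −0.08·log₂0.08 = 0.2915
  cell (b,2): −0.04·log₂0.04 = 0.1858
Sum = 1.453 bits.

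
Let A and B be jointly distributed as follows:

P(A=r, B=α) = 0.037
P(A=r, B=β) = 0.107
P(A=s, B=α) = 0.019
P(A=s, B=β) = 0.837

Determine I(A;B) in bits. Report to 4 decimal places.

Marginals: p(A) = (0.1440, 0.8560), p(B) = (0.0560, 0.9440).
I(A;B) = Σ p(x,y)·log₂[p(x,y)/(p(x)p(y))].
  (r,α): 0.037·log₂(4.5883) = 0.08132
  (r,β): 0.107·log₂(0.7871) = -0.03695
  (s,α): 0.019·log₂(0.3964) = -0.02537
  (s,β): 0.837·log₂(1.0358) = 0.04248
Sum = 0.0615 bits.

0.0615 bits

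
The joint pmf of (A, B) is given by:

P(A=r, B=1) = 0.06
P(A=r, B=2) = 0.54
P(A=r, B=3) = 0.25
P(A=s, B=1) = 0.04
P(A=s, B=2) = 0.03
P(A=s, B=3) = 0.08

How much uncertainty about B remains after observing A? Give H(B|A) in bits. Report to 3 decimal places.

Marginals: p(A) = (0.8500, 0.1500), p(B) = (0.1000, 0.5700, 0.3300).
H(B|A) = Σ p(A) · H(B|A=·).
  A=r: p=0.8500, H(B|A=r) = 1.2050
  A=s: p=0.1500, H(B|A=s) = 1.4566
Weighted sum = 1.243 bits.

1.243 bits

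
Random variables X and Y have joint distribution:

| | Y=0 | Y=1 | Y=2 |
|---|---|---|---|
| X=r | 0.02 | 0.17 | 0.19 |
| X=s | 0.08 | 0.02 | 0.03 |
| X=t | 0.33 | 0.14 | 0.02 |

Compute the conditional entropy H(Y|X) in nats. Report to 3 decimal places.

Chain rule: H(Y|X) = H(X,Y) − H(X).
Marginals: p(X) = (0.3800, 0.1300, 0.4900), p(Y) = (0.4300, 0.3300, 0.2400).
H(X,Y) = 1.7999 nats; H(X) = 0.9825 nats.
H(Y|X) = 1.7999 − 0.9825 = 0.817 nats.

0.817 nats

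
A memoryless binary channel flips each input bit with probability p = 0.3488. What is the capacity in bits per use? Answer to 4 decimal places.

0.0670 bits

Binary symmetric channel: C = 1 − h₂(ε) where h₂ is the binary entropy function.
h₂(0.3488) = −0.3488·log₂0.3488 − 0.6512·log₂0.6512 = 0.9330.
C = 1 − 0.9330 = 0.0670 bits per channel use.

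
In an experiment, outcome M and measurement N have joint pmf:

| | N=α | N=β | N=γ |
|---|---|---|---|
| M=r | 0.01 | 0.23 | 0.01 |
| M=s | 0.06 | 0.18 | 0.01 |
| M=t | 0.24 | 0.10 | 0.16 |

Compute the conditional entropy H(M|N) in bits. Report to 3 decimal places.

1.161 bits

Marginals: p(M) = (0.2500, 0.2500, 0.5000), p(N) = (0.3100, 0.5100, 0.1800).
H(M|N) = Σ p(N) · H(M|N=·).
  N=α: p=0.3100, H(M|N=α) = 0.9042
  N=β: p=0.5100, H(M|N=β) = 1.5093
  N=γ: p=0.1800, H(M|N=γ) = 0.6144
Weighted sum = 1.161 bits.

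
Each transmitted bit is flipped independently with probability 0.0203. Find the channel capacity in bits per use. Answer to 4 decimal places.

0.8569 bits

Binary symmetric channel: C = 1 − h₂(ε) where h₂ is the binary entropy function.
h₂(0.0203) = −0.0203·log₂0.0203 − 0.9797·log₂0.9797 = 0.1431.
C = 1 − 0.1431 = 0.8569 bits per channel use.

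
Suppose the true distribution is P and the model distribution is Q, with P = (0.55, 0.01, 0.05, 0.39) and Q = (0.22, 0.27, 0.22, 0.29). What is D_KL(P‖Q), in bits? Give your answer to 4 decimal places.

0.7393 bits

D(P‖Q) = Σ p·log₂(p/q).
  0.55·log₂(0.55/0.22) = 0.72706
  0.01·log₂(0.01/0.27) = -0.04755
  0.05·log₂(0.05/0.22) = -0.10688
  0.39·log₂(0.39/0.29) = 0.16669
D(P‖Q) = 0.7393 bits.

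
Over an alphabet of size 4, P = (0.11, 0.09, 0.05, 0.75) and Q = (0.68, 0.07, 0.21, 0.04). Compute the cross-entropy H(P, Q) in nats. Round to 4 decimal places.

H(P,Q) = −Σ p·ln q.
  −0.11·ln(0.68) = 0.04242
  −0.09·ln(0.07) = 0.23933
  −0.05·ln(0.21) = 0.07803
  −0.75·ln(0.04) = 2.41416
H(P,Q) = 2.7739 nats.

2.7739 nats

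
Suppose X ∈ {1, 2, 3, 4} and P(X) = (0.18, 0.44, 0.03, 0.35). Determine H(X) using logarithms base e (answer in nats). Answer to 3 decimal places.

1.143 nats

H(X) = −Σ p·ln p.
  −(0.18)·ln(0.18) = 0.3087
  −(0.44)·ln(0.44) = 0.3612
  −(0.03)·ln(0.03) = 0.1052
  −(0.35)·ln(0.35) = 0.3674
Sum: 0.3087 + 0.3612 + 0.1052 + 0.3674 = 1.143 nats.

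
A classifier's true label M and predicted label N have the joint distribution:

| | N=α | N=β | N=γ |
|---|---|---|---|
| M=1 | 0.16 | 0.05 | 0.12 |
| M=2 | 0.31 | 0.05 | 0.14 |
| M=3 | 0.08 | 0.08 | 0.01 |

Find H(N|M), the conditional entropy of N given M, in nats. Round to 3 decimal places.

Chain rule: H(N|M) = H(M,N) − H(M).
Marginals: p(M) = (0.3300, 0.5000, 0.1700), p(N) = (0.5500, 0.1800, 0.2700).
H(M,N) = 1.9357 nats; H(M) = 1.0137 nats.
H(N|M) = 1.9357 − 1.0137 = 0.922 nats.

0.922 nats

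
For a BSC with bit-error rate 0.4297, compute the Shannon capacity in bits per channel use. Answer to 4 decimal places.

Binary symmetric channel: C = 1 − h₂(ε) where h₂ is the binary entropy function.
h₂(0.4297) = −0.4297·log₂0.4297 − 0.5703·log₂0.5703 = 0.9857.
C = 1 − 0.9857 = 0.0143 bits per channel use.

0.0143 bits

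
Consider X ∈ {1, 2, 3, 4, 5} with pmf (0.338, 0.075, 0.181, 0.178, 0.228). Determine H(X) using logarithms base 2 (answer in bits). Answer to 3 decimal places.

2.185 bits

H(X) = −Σ p·log₂ p.
  −(0.338)·log₂(0.338) = 0.5289
  −(0.075)·log₂(0.075) = 0.2803
  −(0.181)·log₂(0.181) = 0.4463
  −(0.178)·log₂(0.178) = 0.4432
  −(0.228)·log₂(0.228) = 0.4863
Sum: 0.5289 + 0.2803 + 0.4463 + 0.4432 + 0.4863 = 2.185 bits.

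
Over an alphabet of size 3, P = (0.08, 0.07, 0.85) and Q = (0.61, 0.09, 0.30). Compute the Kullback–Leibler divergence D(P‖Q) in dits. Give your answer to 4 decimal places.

D(P‖Q) = Σ p·log₁₀(p/q).
  0.08·log₁₀(0.08/0.61) = -0.07058
  0.07·log₁₀(0.07/0.09) = -0.00764
  0.85·log₁₀(0.85/0.30) = 0.38445
D(P‖Q) = 0.3062 dits.

0.3062 dits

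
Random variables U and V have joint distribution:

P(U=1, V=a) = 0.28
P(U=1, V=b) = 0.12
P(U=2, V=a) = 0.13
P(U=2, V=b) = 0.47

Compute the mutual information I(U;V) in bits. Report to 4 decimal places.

Marginals: p(U) = (0.4000, 0.6000), p(V) = (0.4100, 0.5900).
I(U;V) = H(U) + H(V) − H(U,V).
H(U) = 0.9710, H(V) = 0.9765, H(U,V) = 1.7759.
I(U;V) = 0.9710 + 0.9765 − 1.7759 = 0.1716 bits.

0.1716 bits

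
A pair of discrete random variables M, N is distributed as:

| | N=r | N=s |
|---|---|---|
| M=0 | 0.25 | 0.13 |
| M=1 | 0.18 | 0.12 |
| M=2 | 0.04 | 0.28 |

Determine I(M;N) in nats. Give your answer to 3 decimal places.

Marginals: p(M) = (0.3800, 0.3000, 0.3200), p(N) = (0.4700, 0.5300).
I(M;N) = Σ p(x,y)·ln[p(x,y)/(p(x)p(y))].
  (0,r): 0.25·ln(1.3998) = 0.0841
  (0,s): 0.13·ln(0.6455) = -0.0569
  (1,r): 0.18·ln(1.2766) = 0.0440
  (1,s): 0.12·ln(0.7547) = -0.0338
  (2,r): 0.04·ln(0.2660) = -0.0530
  (2,s): 0.28·ln(1.6509) = 0.1404
Sum = 0.125 nats.

0.125 nats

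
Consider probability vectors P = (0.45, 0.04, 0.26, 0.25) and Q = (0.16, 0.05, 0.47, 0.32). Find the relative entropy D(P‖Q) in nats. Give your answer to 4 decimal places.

D(P‖Q) = Σ p·ln(p/q).
  0.45·ln(0.45/0.16) = 0.46533
  0.04·ln(0.04/0.05) = -0.00893
  0.26·ln(0.26/0.47) = -0.15393
  0.25·ln(0.25/0.32) = -0.06172
D(P‖Q) = 0.2408 nats.

0.2408 nats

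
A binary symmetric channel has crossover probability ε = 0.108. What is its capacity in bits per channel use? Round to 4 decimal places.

Binary symmetric channel: C = 1 − h₂(ε) where h₂ is the binary entropy function.
h₂(0.108) = −0.108·log₂0.108 − 0.892·log₂0.892 = 0.4939.
C = 1 − 0.4939 = 0.5061 bits per channel use.

0.5061 bits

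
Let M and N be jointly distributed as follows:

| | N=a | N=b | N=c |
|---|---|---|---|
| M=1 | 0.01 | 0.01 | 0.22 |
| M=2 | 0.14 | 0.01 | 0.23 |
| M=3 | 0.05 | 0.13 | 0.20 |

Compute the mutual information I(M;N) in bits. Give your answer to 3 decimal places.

0.206 bits

Marginals: p(M) = (0.2400, 0.3800, 0.3800), p(N) = (0.2000, 0.1500, 0.6500).
I(M;N) = Σ p(x,y)·log₂[p(x,y)/(p(x)p(y))].
  (1,a): 0.01·log₂(0.2083) = -0.0226
  (1,b): 0.01·log₂(0.2778) = -0.0185
  (1,c): 0.22·log₂(1.4103) = 0.1091
  (2,a): 0.14·log₂(1.8421) = 0.1234
  (2,b): 0.01·log₂(0.1754) = -0.0251
  (2,c): 0.23·log₂(0.9312) = -0.0237
  (3,a): 0.05·log₂(0.6579) = -0.0302
  (3,b): 0.13·log₂(2.2807) = 0.1546
  (3,c): 0.20·log₂(0.8097) = -0.0609
Sum = 0.206 bits.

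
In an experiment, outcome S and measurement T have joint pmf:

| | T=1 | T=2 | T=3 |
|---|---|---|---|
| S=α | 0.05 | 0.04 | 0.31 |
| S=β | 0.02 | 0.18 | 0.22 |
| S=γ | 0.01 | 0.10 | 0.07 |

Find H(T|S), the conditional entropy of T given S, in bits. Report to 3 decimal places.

1.132 bits

Marginals: p(S) = (0.4000, 0.4200, 0.1800), p(T) = (0.0800, 0.3200, 0.6000).
H(T|S) = Σ p(S) · H(T|S=·).
  S=α: p=0.4000, H(T|S=α) = 0.9922
  S=β: p=0.4200, H(T|S=β) = 1.2217
  S=γ: p=0.1800, H(T|S=γ) = 1.2327
Weighted sum = 1.132 bits.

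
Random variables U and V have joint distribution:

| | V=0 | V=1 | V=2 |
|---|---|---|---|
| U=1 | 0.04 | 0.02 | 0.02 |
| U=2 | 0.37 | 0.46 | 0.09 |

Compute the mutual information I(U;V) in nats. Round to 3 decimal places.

0.012 nats

Marginals: p(U) = (0.0800, 0.9200), p(V) = (0.4100, 0.4800, 0.1100).
I(U;V) = H(U) + H(V) − H(U,V).
H(U) = 0.2788, H(V) = 0.9607, H(U,V) = 1.2270.
I(U;V) = 0.2788 + 0.9607 − 1.2270 = 0.012 nats.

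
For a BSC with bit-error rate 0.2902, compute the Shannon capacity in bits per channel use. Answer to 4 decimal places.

Binary symmetric channel: C = 1 − h₂(ε) where h₂ is the binary entropy function.
h₂(0.2902) = −0.2902·log₂0.2902 − 0.7098·log₂0.7098 = 0.8690.
C = 1 − 0.8690 = 0.1310 bits per channel use.

0.1310 bits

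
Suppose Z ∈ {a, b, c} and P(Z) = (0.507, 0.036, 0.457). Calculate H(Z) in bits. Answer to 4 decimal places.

1.1858 bits

H(Z) = −Σ p·log₂ p.
  −(0.507)·log₂(0.507) = 0.49683
  −(0.036)·log₂(0.036) = 0.17265
  −(0.457)·log₂(0.457) = 0.51629
Sum: 0.49683 + 0.17265 + 0.51629 = 1.1858 bits.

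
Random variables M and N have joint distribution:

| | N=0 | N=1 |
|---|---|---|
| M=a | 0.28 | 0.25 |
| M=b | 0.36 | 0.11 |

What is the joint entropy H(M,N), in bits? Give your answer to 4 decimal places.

1.8951 bits

H(M,N) = −Σ p(x,y)·log₂ p(x,y) over all 4 cells.
  cell (a,0): −0.28·log₂0.28 = 0.51422
  cell (a,1): −0.25·log₂0.25 = 0.50000
  cell (b,0): −0.36·log₂0.36 = 0.53062
  cell (b,1): −0.11·log₂0.11 = 0.35029
Sum = 1.8951 bits.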